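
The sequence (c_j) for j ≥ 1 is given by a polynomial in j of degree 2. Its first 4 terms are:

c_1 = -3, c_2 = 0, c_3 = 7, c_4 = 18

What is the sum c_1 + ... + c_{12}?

1042

1st diffs: 3, 7, 11.
2nd diffs: 4, 4 (constant).
Newton forward-difference form: c_j = -3 + 3·C(j-1,1) + 4·C(j-1,2).
Continuing: …, 33, 52, 75, 102, …, c_{12} = 250.
Summing j = 1..12 (12 terms) gives 1042.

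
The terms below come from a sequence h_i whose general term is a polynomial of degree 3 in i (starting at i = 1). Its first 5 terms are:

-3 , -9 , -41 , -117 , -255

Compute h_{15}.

1st diffs: -6, -32, -76, -138.
2nd diffs: -26, -44, -62.
3rd diffs: -18, -18 (constant).
So h_i = -3i^3 + 5i^2 - 5.
Evaluating at i = 15 gives h_{15} = -9005.

-9005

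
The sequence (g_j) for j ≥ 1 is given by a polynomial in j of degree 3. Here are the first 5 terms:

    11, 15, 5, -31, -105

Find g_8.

-675

1st diffs: 4, -10, -36, -74.
2nd diffs: -14, -26, -38.
3rd diffs: -12, -12 (constant).
Newton forward-difference form: g_j = 11 + 4·C(j-1,1) + (-14)·C(j-1,2) + (-12)·C(j-1,3).
At j = 8: j-1 = 7, so g_8 = 11 + 28 - 294 - 420 = -675.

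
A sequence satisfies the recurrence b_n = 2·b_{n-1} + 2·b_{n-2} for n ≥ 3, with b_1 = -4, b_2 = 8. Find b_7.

608

Step forward from the initial values:
b_3 = 8, b_4 = 32, b_5 = 80, b_6 = 224, b_7 = 608.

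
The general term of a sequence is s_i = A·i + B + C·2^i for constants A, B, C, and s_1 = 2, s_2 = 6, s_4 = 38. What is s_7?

368

At i = 1, 2, 4: A + B + 2C = 2; 2A + B + 4C = 6; 4A + B + 16C = 38.
Subtracting the first from the second: A + 2C = 4.
Subtracting the second from the third: 2A + 12C = 32.
Solving: C = 3, A = -2, then B = -2.
Hence s_7 = -2·7 + (-2) + 3·128 = 368.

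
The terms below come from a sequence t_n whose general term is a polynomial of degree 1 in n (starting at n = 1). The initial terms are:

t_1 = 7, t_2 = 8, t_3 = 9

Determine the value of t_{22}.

1st diffs: 1, 1 (constant).
So t_n = n + 6.
Evaluating at n = 22 gives t_{22} = 28.

28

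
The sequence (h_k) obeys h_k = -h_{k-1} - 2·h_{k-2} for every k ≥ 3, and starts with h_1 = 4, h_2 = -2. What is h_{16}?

Iterate the recurrence:
h_3 = -6; h_4 = 10; h_5 = 2; …; h_{13} = -94; h_{14} = 362; h_{15} = -174; h_{16} = -550.

-550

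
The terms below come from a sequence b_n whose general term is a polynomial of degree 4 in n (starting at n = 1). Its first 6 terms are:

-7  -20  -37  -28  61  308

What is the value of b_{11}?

8323

1st diffs: -13, -17, 9, 89, 247.
2nd diffs: -4, 26, 80, 158.
3rd diffs: 30, 54, 78.
4th diffs: 24, 24 (constant).
Newton forward-difference form: b_n = -7 + (-13)·C(n-1,1) + (-4)·C(n-1,2) + 30·C(n-1,3) + 24·C(n-1,4).
At n = 11: n-1 = 10, so b_{11} = -7 - 130 - 180 + 3600 + 5040 = 8323.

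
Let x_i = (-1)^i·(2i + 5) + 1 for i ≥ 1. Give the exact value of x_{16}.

(-1)^16 = 1; 2i + 5 at i=16 is 37; so x_{16} = 38.

38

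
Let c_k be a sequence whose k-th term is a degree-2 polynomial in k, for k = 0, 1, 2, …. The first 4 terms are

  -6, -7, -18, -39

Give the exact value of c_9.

1st diffs: -1, -11, -21.
2nd diffs: -10, -10 (constant).
Newton forward-difference form: c_k = -6 + (-1)·C(k,1) + (-10)·C(k,2).
At k = 9: k = 9, so c_9 = -6 - 9 - 360 = -375.

-375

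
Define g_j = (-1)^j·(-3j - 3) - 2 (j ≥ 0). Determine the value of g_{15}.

(-1)^15 = -1; -3j - 3 at j=15 is -48; so g_{15} = 46.

46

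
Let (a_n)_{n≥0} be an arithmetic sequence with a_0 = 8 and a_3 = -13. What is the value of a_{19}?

Common difference d = (-13 - 8) / (3 - 0) = -7.
a_n = 8 + (n - 0)·(-7).
a_{19} = 8 + 19·(-7) = -125.

-125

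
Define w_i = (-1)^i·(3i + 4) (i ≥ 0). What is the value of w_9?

(-1)^9 = -1; 3i + 4 at i=9 is 31; so w_9 = -31.

-31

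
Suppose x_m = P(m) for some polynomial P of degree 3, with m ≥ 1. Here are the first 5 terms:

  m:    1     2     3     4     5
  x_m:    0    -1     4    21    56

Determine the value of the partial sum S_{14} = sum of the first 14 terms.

8099

1st diffs: -1, 5, 17, 35.
2nd diffs: 6, 12, 18.
3rd diffs: 6, 6 (constant).
So x_m = m^3 - 3m^2 + m + 1.
Continuing: …, 115, 204, 329, 496, …, x_{14} = 2171.
Summing m = 1..14 (14 terms) gives 8099.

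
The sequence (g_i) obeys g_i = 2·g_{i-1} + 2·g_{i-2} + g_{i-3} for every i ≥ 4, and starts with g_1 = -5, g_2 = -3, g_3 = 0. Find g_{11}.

Applying the relation repeatedly:
g_4 = -11  g_5 = -25  g_6 = -72  g_7 = -205  g_8 = -579  g_9 = -1640  g_{10} = -4643  g_{11} = -13145.

-13145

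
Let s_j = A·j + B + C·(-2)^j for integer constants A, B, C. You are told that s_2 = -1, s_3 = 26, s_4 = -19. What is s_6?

-109

At j = 2, 3, 4: 2A + B + 4C = -1; 3A + B - 8C = 26; 4A + B + 16C = -19.
Subtracting the first from the second: A - 12C = 27.
Subtracting the second from the third: A + 24C = -45.
Solving: C = -2, A = 3, then B = 1.
Hence s_6 = 3·6 + 1 + (-2)·64 = -109.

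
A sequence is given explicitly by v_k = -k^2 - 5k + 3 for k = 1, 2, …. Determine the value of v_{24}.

v_{24} = -1·24^2 - 5·24 + 3 = -693.

-693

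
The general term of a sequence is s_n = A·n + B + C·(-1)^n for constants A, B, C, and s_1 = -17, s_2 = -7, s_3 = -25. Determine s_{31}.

At n = 1, 2, 3: A + B - C = -17; 2A + B + C = -7; 3A + B - C = -25.
Subtracting the first from the second: A + 2C = 10.
Subtracting the second from the third: A - 2C = -18.
Solving: C = 7, A = -4, then B = -6.
So s_n = -4·n + (-6) + 7·(-1)^n; at n=31 this is -137.

-137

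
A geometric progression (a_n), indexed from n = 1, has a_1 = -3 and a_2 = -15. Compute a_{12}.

Common ratio r = 5.
a_n = (-3)·5^(n-1).
a_{12} = (-3)·5^11 = -146484375.

-146484375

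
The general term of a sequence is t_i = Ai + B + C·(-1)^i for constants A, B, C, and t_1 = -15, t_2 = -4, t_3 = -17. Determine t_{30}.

-32

Plug in i = 1, 2, 3: A + B - C = -15; 2A + B + C = -4; 3A + B - C = -17.
Subtracting the first from the second: A + 2C = 11.
Subtracting the second from the third: A - 2C = -13.
Solving: C = 6, A = -1, then B = -8.
Hence t_{30} = -1·30 + (-8) + 6·1 = -32.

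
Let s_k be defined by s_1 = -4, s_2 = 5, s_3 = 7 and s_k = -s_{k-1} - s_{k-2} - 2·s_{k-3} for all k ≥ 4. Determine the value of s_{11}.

Applying the relation repeatedly:
s_4 = -4, s_5 = -13, s_6 = 3, s_7 = 18, s_8 = 5, s_9 = -29, s_{10} = -12, s_{11} = 31.

31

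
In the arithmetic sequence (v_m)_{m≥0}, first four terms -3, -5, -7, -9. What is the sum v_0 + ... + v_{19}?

Common difference d = -2.
v_m = -3 + (m - 0)·(-2).
v_{19} = -41; S = 20·(-3 + (-41))/2 = -440.

-440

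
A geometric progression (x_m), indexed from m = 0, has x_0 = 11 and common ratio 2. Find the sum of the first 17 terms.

x_m = 11·2^(m-0).
S = 11·(2^17 - 1)/(2 - 1) = 11·(131072 - 1)/(1) = 1441781.

1441781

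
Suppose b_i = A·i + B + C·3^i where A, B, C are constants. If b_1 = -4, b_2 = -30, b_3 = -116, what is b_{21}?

Plug in i = 1, 2, 3: A + B + 3C = -4; 2A + B + 9C = -30; 3A + B + 27C = -116.
Subtracting the first from the second: A + 6C = -26.
Subtracting the second from the third: A + 18C = -86.
Solving: C = -5, A = 4, then B = 7.
Hence b_{21} = 4·21 + 7 + (-5)·10460353203 = -52301765924.

-52301765924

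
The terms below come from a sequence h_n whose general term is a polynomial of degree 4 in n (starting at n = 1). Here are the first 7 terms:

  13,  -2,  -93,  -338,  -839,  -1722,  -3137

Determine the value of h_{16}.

1st diffs: -15, -91, -245, -501, -883, -1415.
2nd diffs: -76, -154, -256, -382, -532.
3rd diffs: -78, -102, -126, -150.
4th diffs: -24, -24, -24 (constant).
Newton forward-difference form: h_n = 13 + (-15)·C(n-1,1) + (-76)·C(n-1,2) + (-78)·C(n-1,3) + (-24)·C(n-1,4).
At n = 16: n-1 = 15, so h_{16} = 13 - 225 - 7980 - 35490 - 32760 = -76442.

-76442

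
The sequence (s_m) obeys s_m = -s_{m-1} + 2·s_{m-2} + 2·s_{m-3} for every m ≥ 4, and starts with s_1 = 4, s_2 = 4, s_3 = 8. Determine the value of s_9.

64

Iterate the recurrence:
s_4 = 8; s_5 = 16; s_6 = 16; s_7 = 32; s_8 = 32; s_9 = 64.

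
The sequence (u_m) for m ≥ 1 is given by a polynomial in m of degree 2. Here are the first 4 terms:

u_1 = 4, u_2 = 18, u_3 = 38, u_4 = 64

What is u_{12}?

488

1st diffs: 14, 20, 26.
2nd diffs: 6, 6 (constant).
Newton forward-difference form: u_m = 4 + 14·C(m-1,1) + 6·C(m-1,2).
At m = 12: m-1 = 11, so u_{12} = 4 + 154 + 330 = 488.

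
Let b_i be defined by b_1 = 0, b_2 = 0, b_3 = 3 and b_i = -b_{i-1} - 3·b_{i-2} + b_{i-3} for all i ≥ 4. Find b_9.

84

Compute successive terms:
b_4 = -3  b_5 = -6  b_6 = 18  b_7 = -3  b_8 = -57  b_9 = 84.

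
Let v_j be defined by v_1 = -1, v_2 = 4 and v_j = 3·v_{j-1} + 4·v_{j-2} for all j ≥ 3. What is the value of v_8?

9832

Iterate the recurrence:
v_3 = 8; v_4 = 40; v_5 = 152; v_6 = 616; v_7 = 2456; v_8 = 9832.
(Characteristic roots are 4 and -1.)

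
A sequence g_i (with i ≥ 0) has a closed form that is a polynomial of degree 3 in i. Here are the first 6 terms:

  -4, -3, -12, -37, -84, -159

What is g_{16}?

-4548

1st diffs: 1, -9, -25, -47, -75.
2nd diffs: -10, -16, -22, -28.
3rd diffs: -6, -6, -6 (constant).
Newton forward-difference form: g_i = -4 + 1·C(i,1) + (-10)·C(i,2) + (-6)·C(i,3).
At i = 16: i = 16, so g_{16} = -4 + 16 - 1200 - 3360 = -4548.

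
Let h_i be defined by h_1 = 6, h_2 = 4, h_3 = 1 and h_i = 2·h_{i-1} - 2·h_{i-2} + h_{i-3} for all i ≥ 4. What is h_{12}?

Step forward from the initial values:
h_4 = 0;  h_5 = 2;  h_6 = 5;  h_7 = 6;  h_8 = 4;  h_9 = 1;  h_{10} = 0;  h_{11} = 2;  h_{12} = 5.

5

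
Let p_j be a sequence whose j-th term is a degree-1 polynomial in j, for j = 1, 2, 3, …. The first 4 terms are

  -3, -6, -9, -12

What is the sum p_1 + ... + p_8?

1st diffs: -3, -3, -3 (constant).
So p_j = -3j.
Continuing: -15, -18, -21, -24.
Summing j = 1..8 (8 terms) gives -108.

-108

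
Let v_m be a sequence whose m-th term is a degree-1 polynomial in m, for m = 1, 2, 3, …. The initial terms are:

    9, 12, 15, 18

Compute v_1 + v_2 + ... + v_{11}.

264

1st diffs: 3, 3, 3 (constant).
So v_m = 3m + 6.
Continuing: …, 21, 24, 27, 30, …, v_{11} = 39.
Summing m = 1..11 (11 terms) gives 264.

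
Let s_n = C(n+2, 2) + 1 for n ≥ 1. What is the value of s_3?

11

C(5, 2) = 10, so s_3 = 11.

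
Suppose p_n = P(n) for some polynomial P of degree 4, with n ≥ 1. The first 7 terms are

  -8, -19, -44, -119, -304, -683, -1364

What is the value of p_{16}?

-50783

1st diffs: -11, -25, -75, -185, -379, -681.
2nd diffs: -14, -50, -110, -194, -302.
3rd diffs: -36, -60, -84, -108.
4th diffs: -24, -24, -24 (constant).
Newton forward-difference form: p_n = -8 + (-11)·C(n-1,1) + (-14)·C(n-1,2) + (-36)·C(n-1,3) + (-24)·C(n-1,4).
At n = 16: n-1 = 15, so p_{16} = -8 - 165 - 1470 - 16380 - 32760 = -50783.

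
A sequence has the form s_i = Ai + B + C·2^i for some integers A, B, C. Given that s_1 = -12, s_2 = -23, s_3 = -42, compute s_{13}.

At i = 1, 2, 3: A + B + 2C = -12; 2A + B + 4C = -23; 3A + B + 8C = -42.
Subtracting the first from the second: A + 2C = -11.
Subtracting the second from the third: A + 4C = -19.
Solving: C = -4, A = -3, then B = -1.
Hence s_{13} = -3·13 + (-1) + (-4)·8192 = -32808.

-32808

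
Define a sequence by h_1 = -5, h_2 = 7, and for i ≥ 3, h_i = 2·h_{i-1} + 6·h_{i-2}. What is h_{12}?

Applying the relation repeatedly:
h_3 = -16, h_4 = 10, h_5 = -76, h_6 = -92, h_7 = -640, h_8 = -1832, h_9 = -7504, h_{10} = -26000, h_{11} = -97024, h_{12} = -350048.

-350048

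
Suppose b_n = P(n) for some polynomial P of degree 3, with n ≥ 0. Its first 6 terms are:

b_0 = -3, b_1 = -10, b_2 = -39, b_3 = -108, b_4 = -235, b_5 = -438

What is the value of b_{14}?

-8655

1st diffs: -7, -29, -69, -127, -203.
2nd diffs: -22, -40, -58, -76.
3rd diffs: -18, -18, -18 (constant).
So b_n = -3n^3 - 2n^2 - 2n - 3.
Evaluating at n = 14 gives b_{14} = -8655.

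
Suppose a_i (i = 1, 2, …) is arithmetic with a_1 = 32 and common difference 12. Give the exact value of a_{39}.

488

a_i = 32 + (i - 1)·12.
a_{39} = 32 + 38·12 = 488.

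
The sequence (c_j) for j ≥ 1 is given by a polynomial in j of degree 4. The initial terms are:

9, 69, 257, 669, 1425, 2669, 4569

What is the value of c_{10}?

16245

1st diffs: 60, 188, 412, 756, 1244, 1900.
2nd diffs: 128, 224, 344, 488, 656.
3rd diffs: 96, 120, 144, 168.
4th diffs: 24, 24, 24 (constant).
So c_j = j^4 + 6j^3 + 3j^2 - 6j + 5.
Evaluating at j = 10 gives c_{10} = 16245.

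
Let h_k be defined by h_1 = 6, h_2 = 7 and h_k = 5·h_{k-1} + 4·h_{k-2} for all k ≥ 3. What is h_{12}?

Step forward from the initial values:
h_3 = 59; h_4 = 323; h_5 = 1851; h_6 = 10547; h_7 = 60139; h_8 = 342883; h_9 = 1954971; h_{10} = 11146387; h_{11} = 63551819; h_{12} = 362344643.

362344643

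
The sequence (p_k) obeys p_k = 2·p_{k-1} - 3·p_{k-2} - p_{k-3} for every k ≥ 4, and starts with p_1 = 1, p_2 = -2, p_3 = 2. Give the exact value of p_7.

p_4 = 9;  p_5 = 14;  p_6 = -1;  p_7 = -53.

-53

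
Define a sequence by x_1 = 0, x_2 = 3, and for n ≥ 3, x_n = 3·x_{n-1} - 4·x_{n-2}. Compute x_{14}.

Iterate the recurrence:
x_3 = 9  x_4 = 15  x_5 = 9  …  x_{11} = 1881  x_{12} = 4623  x_{13} = 6345  x_{14} = 543.

543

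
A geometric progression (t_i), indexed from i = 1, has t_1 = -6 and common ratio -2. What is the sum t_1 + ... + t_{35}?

t_i = (-6)·(-2)^(i-1).
S = (-6)·((-2)^35 - 1)/(-2 - 1) = (-6)·(-34359738368 - 1)/(-3) = -68719476738.

-68719476738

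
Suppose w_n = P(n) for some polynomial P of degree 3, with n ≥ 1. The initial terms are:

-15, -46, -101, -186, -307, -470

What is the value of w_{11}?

1st diffs: -31, -55, -85, -121, -163.
2nd diffs: -24, -30, -36, -42.
3rd diffs: -6, -6, -6 (constant).
Newton forward-difference form: w_n = -15 + (-31)·C(n-1,1) + (-24)·C(n-1,2) + (-6)·C(n-1,3).
At n = 11: n-1 = 10, so w_{11} = -15 - 310 - 1080 - 720 = -2125.

-2125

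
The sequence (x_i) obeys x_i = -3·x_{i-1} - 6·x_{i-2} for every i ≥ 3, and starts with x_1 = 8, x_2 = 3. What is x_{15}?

1769283

Compute successive terms:
x_3 = -57; x_4 = 153; x_5 = -117; …; x_{12} = 41553; x_{13} = 340443; x_{14} = -1270647; x_{15} = 1769283.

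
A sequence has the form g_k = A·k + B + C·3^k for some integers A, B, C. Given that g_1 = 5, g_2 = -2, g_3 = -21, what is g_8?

-6560

At k = 1, 2, 3: A + B + 3C = 5; 2A + B + 9C = -2; 3A + B + 27C = -21.
Subtracting the first from the second: A + 6C = -7.
Subtracting the second from the third: A + 18C = -19.
Solving: C = -1, A = -1, then B = 9.
Therefore g_8 = -8 + 9 + (-1)·6561 = -6560.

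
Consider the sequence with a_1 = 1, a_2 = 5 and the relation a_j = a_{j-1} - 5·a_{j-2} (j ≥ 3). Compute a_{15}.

75600

Iterate the recurrence:
a_3 = 0, a_4 = -25, a_5 = -25, …, a_{12} = 7100, a_{13} = -27775, a_{14} = -63275, a_{15} = 75600.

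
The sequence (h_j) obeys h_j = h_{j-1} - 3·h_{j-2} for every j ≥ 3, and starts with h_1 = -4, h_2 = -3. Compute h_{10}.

-198

h_3 = 9, h_4 = 18, h_5 = -9, h_6 = -63, h_7 = -36, h_8 = 153, h_9 = 261, h_{10} = -198.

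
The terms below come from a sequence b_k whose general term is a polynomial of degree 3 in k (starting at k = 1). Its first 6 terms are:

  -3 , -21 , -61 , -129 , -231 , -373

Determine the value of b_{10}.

-1461

1st diffs: -18, -40, -68, -102, -142.
2nd diffs: -22, -28, -34, -40.
3rd diffs: -6, -6, -6 (constant).
So b_k = -k^3 - 5k^2 + 4k - 1.
Evaluating at k = 10 gives b_{10} = -1461.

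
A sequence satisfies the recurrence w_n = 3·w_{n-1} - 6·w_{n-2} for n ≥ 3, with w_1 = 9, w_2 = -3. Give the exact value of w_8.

4293

Step forward from the initial values:
w_3 = -63;  w_4 = -171;  w_5 = -135;  w_6 = 621;  w_7 = 2673;  w_8 = 4293.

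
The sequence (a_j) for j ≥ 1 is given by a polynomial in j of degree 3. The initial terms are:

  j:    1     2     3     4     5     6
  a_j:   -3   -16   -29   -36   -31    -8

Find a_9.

229

1st diffs: -13, -13, -7, 5, 23.
2nd diffs: 0, 6, 12, 18.
3rd diffs: 6, 6, 6 (constant).
Newton forward-difference form: a_j = -3 + (-13)·C(j-1,1) + 6·C(j-1,3).
At j = 9: j-1 = 8, so a_9 = -3 - 104 + 336 = 229.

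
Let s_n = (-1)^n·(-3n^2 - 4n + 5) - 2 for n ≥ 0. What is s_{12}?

(-1)^12 = 1; -3n^2 - 4n + 5 at n=12 is -475; so s_{12} = -477.

-477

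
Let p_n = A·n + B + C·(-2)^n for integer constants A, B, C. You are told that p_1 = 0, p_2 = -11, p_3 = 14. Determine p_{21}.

4194320

Write the equations: A + B - 2C = 0; 2A + B + 4C = -11; 3A + B - 8C = 14.
Subtracting the first from the second: A + 6C = -11.
Subtracting the second from the third: A - 12C = 25.
Solving: C = -2, A = 1, then B = -5.
Hence p_{21} = 1·21 + (-5) + (-2)·(-2097152) = 4194320.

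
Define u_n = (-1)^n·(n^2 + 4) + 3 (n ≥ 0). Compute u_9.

-82

(-1)^9 = -1; n^2 + 4 at n=9 is 85; so u_9 = -82.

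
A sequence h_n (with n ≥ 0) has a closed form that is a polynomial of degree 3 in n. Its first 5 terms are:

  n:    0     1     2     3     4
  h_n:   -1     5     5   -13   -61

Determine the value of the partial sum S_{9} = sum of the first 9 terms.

-1809

1st diffs: 6, 0, -18, -48.
2nd diffs: -6, -18, -30.
3rd diffs: -12, -12 (constant).
Newton forward-difference form: h_n = -1 + 6·C(n,1) + (-6)·C(n,2) + (-12)·C(n,3).
Continuing: -151, -295, -505, -793.
Summing n = 0..8 (9 terms) gives -1809.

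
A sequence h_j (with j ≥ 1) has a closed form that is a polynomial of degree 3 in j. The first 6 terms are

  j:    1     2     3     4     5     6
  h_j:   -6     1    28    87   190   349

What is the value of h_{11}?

1st diffs: 7, 27, 59, 103, 159.
2nd diffs: 20, 32, 44, 56.
3rd diffs: 12, 12, 12 (constant).
So h_j = 2j^3 - 2j^2 - j - 5.
Evaluating at j = 11 gives h_{11} = 2404.

2404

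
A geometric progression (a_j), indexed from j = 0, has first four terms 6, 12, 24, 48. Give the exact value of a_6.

384

Common ratio r = 2.
a_j = 6·2^(j-0).
a_6 = 6·2^6 = 384.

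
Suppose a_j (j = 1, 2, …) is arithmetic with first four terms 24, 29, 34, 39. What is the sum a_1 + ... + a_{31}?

Common difference d = 5.
a_j = 24 + (j - 1)·5.
a_{31} = 174; S = 31·(24 + 174)/2 = 3069.

3069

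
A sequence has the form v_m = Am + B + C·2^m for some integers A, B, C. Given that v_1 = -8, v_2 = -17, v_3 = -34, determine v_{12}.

-16395

Write the equations: A + B + 2C = -8; 2A + B + 4C = -17; 3A + B + 8C = -34.
Subtracting the first from the second: A + 2C = -9.
Subtracting the second from the third: A + 4C = -17.
Solving: C = -4, A = -1, then B = 1.
So v_m = -1·m + 1 + (-4)·2^m; at m=12 this is -16395.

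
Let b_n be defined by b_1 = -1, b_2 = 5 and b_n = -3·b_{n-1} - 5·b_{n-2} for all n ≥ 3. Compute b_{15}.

Step forward from the initial values:
b_3 = -10; b_4 = 5; b_5 = 35; …; b_{12} = -3370; b_{13} = 31535; b_{14} = -77755; b_{15} = 75590.

75590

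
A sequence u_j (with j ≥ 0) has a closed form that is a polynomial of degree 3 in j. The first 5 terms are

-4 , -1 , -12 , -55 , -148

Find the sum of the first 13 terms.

1st diffs: 3, -11, -43, -93.
2nd diffs: -14, -32, -50.
3rd diffs: -18, -18 (constant).
Newton forward-difference form: u_j = -4 + 3·C(j,1) + (-14)·C(j,2) + (-18)·C(j,3).
Continuing: …, -309, -556, -907, -1380, …, u_{12} = -4852.
Summing j = 0..12 (13 terms) gives -16692.

-16692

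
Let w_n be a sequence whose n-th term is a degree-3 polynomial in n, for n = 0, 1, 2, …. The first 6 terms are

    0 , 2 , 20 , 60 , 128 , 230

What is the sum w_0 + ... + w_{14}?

15680

1st diffs: 2, 18, 40, 68, 102.
2nd diffs: 16, 22, 28, 34.
3rd diffs: 6, 6, 6 (constant).
Newton forward-difference form: w_n = 2·C(n,1) + 16·C(n,2) + 6·C(n,3).
Continuing: …, 372, 560, 800, 1098, …, w_{14} = 3668.
Summing n = 0..14 (15 terms) gives 15680.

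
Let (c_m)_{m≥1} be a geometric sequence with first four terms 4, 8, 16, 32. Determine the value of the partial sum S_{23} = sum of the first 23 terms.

Common ratio r = 2.
c_m = 4·2^(m-1).
S = 4·(2^23 - 1)/(2 - 1) = 4·(8388608 - 1)/(1) = 33554428.

33554428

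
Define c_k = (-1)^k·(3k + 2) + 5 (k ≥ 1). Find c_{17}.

(-1)^17 = -1; 3k + 2 at k=17 is 53; so c_{17} = -48.

-48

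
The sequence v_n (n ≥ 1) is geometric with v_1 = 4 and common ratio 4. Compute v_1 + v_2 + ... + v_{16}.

v_n = 4·4^(n-1).
S = 4·(4^16 - 1)/(4 - 1) = 4·(4294967296 - 1)/(3) = 5726623060.

5726623060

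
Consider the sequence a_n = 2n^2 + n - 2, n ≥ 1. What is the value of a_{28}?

a_{28} = 2·28^2 + 1·28 - 2 = 1594.

1594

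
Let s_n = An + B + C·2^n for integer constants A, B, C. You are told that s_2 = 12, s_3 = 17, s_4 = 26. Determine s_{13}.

8211

At n = 2, 3, 4: 2A + B + 4C = 12; 3A + B + 8C = 17; 4A + B + 16C = 26.
Subtracting the first from the second: A + 4C = 5.
Subtracting the second from the third: A + 8C = 9.
Solving: C = 1, A = 1, then B = 6.
Therefore s_{13} = 13 + 6 + 1·8192 = 8211.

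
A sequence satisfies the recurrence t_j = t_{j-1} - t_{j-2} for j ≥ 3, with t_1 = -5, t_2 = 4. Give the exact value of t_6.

-9

Iterate the recurrence:
t_3 = 9;  t_4 = 5;  t_5 = -4;  t_6 = -9.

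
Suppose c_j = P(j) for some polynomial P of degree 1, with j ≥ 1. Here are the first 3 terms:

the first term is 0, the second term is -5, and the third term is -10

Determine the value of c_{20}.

1st diffs: -5, -5 (constant).
So c_j = -5j + 5.
Evaluating at j = 20 gives c_{20} = -95.

-95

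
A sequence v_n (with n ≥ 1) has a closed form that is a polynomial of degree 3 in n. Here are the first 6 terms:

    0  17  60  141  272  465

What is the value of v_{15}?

6972

1st diffs: 17, 43, 81, 131, 193.
2nd diffs: 26, 38, 50, 62.
3rd diffs: 12, 12, 12 (constant).
Newton forward-difference form: v_n = 17·C(n-1,1) + 26·C(n-1,2) + 12·C(n-1,3).
At n = 15: n-1 = 14, so v_{15} = 238 + 2366 + 4368 = 6972.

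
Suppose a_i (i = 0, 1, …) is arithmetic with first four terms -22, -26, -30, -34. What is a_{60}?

-262

Common difference d = -4.
a_i = -22 + (i - 0)·(-4).
a_{60} = -22 + 60·(-4) = -262.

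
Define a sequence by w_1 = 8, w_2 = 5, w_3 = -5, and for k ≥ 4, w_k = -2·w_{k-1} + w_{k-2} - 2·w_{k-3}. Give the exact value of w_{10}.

1579

Iterate the recurrence:
w_4 = -1  w_5 = -13  w_6 = 35  w_7 = -81  w_8 = 223  w_9 = -597  w_{10} = 1579.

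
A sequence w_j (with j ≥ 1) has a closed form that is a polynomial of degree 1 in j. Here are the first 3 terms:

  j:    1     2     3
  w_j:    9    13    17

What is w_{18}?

77

1st diffs: 4, 4 (constant).
So w_j = 4j + 5.
Evaluating at j = 18 gives w_{18} = 77.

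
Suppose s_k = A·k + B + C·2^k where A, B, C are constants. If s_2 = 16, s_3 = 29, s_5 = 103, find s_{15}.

Write the equations: 2A + B + 4C = 16; 3A + B + 8C = 29; 5A + B + 32C = 103.
Subtracting the first from the second: A + 4C = 13.
Subtracting the second from the third: 2A + 24C = 74.
Solving: C = 3, A = 1, then B = 2.
So s_k = 1·k + 2 + 3·2^k; at k=15 this is 98321.

98321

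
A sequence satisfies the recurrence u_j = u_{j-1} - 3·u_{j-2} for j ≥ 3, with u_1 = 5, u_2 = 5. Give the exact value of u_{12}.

Iterate the recurrence:
u_3 = -10, u_4 = -25, u_5 = 5, u_6 = 80, u_7 = 65, u_8 = -175, u_9 = -370, u_{10} = 155, u_{11} = 1265, u_{12} = 800.

800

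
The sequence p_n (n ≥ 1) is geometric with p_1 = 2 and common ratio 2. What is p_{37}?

p_n = 2·2^(n-1).
p_{37} = 2·2^36 = 137438953472.

137438953472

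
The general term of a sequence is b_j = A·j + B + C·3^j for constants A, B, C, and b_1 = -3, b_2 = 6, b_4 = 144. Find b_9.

The three given values yield: A + B + 3C = -3; 2A + B + 9C = 6; 4A + B + 81C = 144.
Subtracting the first from the second: A + 6C = 9.
Subtracting the second from the third: 2A + 72C = 138.
Solving: C = 2, A = -3, then B = -6.
Hence b_9 = -3·9 + (-6) + 2·19683 = 39333.

39333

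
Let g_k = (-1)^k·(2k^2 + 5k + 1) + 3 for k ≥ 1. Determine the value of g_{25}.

-1373

(-1)^25 = -1; 2k^2 + 5k + 1 at k=25 is 1376; so g_{25} = -1373.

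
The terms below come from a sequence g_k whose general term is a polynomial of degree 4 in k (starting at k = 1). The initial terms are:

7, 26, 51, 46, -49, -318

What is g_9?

1st diffs: 19, 25, -5, -95, -269.
2nd diffs: 6, -30, -90, -174.
3rd diffs: -36, -60, -84.
4th diffs: -24, -24 (constant).
Newton forward-difference form: g_k = 7 + 19·C(k-1,1) + 6·C(k-1,2) + (-36)·C(k-1,3) + (-24)·C(k-1,4).
At k = 9: k-1 = 8, so g_9 = 7 + 152 + 168 - 2016 - 1680 = -3369.

-3369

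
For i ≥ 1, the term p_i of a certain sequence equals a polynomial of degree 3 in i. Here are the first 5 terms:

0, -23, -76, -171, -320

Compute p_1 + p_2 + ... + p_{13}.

1st diffs: -23, -53, -95, -149.
2nd diffs: -30, -42, -54.
3rd diffs: -12, -12 (constant).
Newton forward-difference form: p_i = (-23)·C(i-1,1) + (-30)·C(i-1,2) + (-12)·C(i-1,3).
Continuing: …, -535, -828, -1211, -1696, …, p_{13} = -4896.
Summing i = 1..13 (13 terms) gives -18954.

-18954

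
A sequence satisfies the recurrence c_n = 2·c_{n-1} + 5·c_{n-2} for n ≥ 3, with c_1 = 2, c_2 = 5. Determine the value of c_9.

Applying the relation repeatedly:
c_3 = 20, c_4 = 65, c_5 = 230, c_6 = 785, c_7 = 2720, c_8 = 9365, c_9 = 32330.

32330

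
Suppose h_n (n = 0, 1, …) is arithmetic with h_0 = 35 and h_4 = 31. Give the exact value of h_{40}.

-5

Common difference d = (31 - 35) / (4 - 0) = -1.
h_n = 35 + (n - 0)·(-1).
h_{40} = 35 + 40·(-1) = -5.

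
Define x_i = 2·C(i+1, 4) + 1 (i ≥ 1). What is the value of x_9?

C(10, 4) = 210, so x_9 = 421.

421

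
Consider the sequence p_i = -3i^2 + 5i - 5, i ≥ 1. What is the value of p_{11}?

p_{11} = -3·11^2 + 5·11 - 5 = -313.

-313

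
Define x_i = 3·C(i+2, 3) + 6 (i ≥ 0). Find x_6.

C(8, 3) = 56, so x_6 = 174.

174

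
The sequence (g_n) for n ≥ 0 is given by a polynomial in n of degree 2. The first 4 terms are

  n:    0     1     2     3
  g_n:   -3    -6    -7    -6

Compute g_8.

1st diffs: -3, -1, 1.
2nd diffs: 2, 2 (constant).
Newton forward-difference form: g_n = -3 + (-3)·C(n,1) + 2·C(n,2).
At n = 8: n = 8, so g_8 = -3 - 24 + 56 = 29.

29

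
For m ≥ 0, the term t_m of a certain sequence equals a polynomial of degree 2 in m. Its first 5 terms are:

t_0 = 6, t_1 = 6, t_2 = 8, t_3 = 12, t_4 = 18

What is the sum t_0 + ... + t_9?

1st diffs: 0, 2, 4, 6.
2nd diffs: 2, 2, 2 (constant).
So t_m = m^2 - m + 6.
Continuing: …, 26, 36, 48, 62, …, t_9 = 78.
Summing m = 0..9 (10 terms) gives 300.

300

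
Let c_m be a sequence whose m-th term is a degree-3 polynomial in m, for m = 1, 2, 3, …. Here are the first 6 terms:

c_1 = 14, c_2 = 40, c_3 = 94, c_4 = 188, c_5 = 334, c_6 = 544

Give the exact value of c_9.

1678

1st diffs: 26, 54, 94, 146, 210.
2nd diffs: 28, 40, 52, 64.
3rd diffs: 12, 12, 12 (constant).
So c_m = 2m^3 + 2m^2 + 6m + 4.
Evaluating at m = 9 gives c_9 = 1678.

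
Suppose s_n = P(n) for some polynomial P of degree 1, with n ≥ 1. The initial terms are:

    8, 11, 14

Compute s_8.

29

1st diffs: 3, 3 (constant).
So s_n = 3n + 5.
Evaluating at n = 8 gives s_8 = 29.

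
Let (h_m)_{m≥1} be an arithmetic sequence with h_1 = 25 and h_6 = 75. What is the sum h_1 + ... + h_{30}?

5100

Common difference d = (75 - 25) / (6 - 1) = 10.
h_m = 25 + (m - 1)·10.
h_{30} = 315; S = 30·(25 + 315)/2 = 5100.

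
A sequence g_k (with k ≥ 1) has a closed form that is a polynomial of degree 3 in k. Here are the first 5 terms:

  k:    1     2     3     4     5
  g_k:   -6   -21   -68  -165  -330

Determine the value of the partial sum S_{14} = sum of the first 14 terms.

-31115

1st diffs: -15, -47, -97, -165.
2nd diffs: -32, -50, -68.
3rd diffs: -18, -18 (constant).
Newton forward-difference form: g_k = -6 + (-15)·C(k-1,1) + (-32)·C(k-1,2) + (-18)·C(k-1,3).
Continuing: …, -581, -936, -1413, -2030, …, g_{14} = -7845.
Summing k = 1..14 (14 terms) gives -31115.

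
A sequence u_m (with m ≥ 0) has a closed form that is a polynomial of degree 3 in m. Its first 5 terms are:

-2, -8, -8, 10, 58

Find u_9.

1168

1st diffs: -6, 0, 18, 48.
2nd diffs: 6, 18, 30.
3rd diffs: 12, 12 (constant).
Newton forward-difference form: u_m = -2 + (-6)·C(m,1) + 6·C(m,2) + 12·C(m,3).
At m = 9: m = 9, so u_9 = -2 - 54 + 216 + 1008 = 1168.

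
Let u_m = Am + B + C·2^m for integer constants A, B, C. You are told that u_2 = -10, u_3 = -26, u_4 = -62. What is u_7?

At m = 2, 3, 4: 2A + B + 4C = -10; 3A + B + 8C = -26; 4A + B + 16C = -62.
Subtracting the first from the second: A + 4C = -16.
Subtracting the second from the third: A + 8C = -36.
Solving: C = -5, A = 4, then B = 2.
Hence u_7 = 4·7 + 2 + (-5)·128 = -610.

-610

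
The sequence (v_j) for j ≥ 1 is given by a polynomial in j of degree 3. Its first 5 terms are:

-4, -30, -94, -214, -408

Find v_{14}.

1st diffs: -26, -64, -120, -194.
2nd diffs: -38, -56, -74.
3rd diffs: -18, -18 (constant).
Newton forward-difference form: v_j = -4 + (-26)·C(j-1,1) + (-38)·C(j-1,2) + (-18)·C(j-1,3).
At j = 14: j-1 = 13, so v_{14} = -4 - 338 - 2964 - 5148 = -8454.

-8454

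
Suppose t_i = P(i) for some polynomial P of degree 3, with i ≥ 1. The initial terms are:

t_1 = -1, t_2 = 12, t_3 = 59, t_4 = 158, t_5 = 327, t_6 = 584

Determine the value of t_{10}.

2852

1st diffs: 13, 47, 99, 169, 257.
2nd diffs: 34, 52, 70, 88.
3rd diffs: 18, 18, 18 (constant).
Newton forward-difference form: t_i = -1 + 13·C(i-1,1) + 34·C(i-1,2) + 18·C(i-1,3).
At i = 10: i-1 = 9, so t_{10} = -1 + 117 + 1224 + 1512 = 2852.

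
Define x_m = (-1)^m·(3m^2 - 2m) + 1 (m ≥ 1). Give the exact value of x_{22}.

(-1)^22 = 1; 3m^2 - 2m at m=22 is 1408; so x_{22} = 1409.

1409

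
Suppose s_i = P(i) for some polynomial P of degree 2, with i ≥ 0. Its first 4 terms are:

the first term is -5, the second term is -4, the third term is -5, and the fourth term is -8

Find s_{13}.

1st diffs: 1, -1, -3.
2nd diffs: -2, -2 (constant).
Newton forward-difference form: s_i = -5 + 1·C(i,1) + (-2)·C(i,2).
At i = 13: i = 13, so s_{13} = -5 + 13 - 156 = -148.

-148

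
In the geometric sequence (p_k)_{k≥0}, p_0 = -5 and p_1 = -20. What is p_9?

Common ratio r = 4.
p_k = (-5)·4^(k-0).
p_9 = (-5)·4^9 = -1310720.

-1310720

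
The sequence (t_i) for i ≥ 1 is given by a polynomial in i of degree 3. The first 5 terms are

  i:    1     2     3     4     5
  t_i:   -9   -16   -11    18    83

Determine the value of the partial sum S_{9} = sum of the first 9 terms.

2187

1st diffs: -7, 5, 29, 65.
2nd diffs: 12, 24, 36.
3rd diffs: 12, 12 (constant).
Newton forward-difference form: t_i = -9 + (-7)·C(i-1,1) + 12·C(i-1,2) + 12·C(i-1,3).
Continuing: 196, 369, 614, 943.
Summing i = 1..9 (9 terms) gives 2187.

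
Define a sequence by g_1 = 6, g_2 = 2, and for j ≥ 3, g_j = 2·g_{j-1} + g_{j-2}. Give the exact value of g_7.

g_3 = 10;  g_4 = 22;  g_5 = 54;  g_6 = 130;  g_7 = 314.

314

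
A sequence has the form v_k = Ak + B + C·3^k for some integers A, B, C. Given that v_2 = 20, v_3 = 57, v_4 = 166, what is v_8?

Plug in k = 2, 3, 4: 2A + B + 9C = 20; 3A + B + 27C = 57; 4A + B + 81C = 166.
Subtracting the first from the second: A + 18C = 37.
Subtracting the second from the third: A + 54C = 109.
Solving: C = 2, A = 1, then B = 0.
Hence v_8 = 1·8 + 0 + 2·6561 = 13130.

13130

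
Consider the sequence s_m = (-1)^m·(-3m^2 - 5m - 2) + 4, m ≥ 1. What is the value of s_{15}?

756

(-1)^15 = -1; -3m^2 - 5m - 2 at m=15 is -752; so s_{15} = 756.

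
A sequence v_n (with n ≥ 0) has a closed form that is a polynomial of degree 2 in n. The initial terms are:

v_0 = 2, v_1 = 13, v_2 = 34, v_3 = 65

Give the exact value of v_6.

218

1st diffs: 11, 21, 31.
2nd diffs: 10, 10 (constant).
Newton forward-difference form: v_n = 2 + 11·C(n,1) + 10·C(n,2).
At n = 6: n = 6, so v_6 = 2 + 66 + 150 = 218.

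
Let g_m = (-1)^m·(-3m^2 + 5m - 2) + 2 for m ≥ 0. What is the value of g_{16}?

-688

(-1)^16 = 1; -3m^2 + 5m - 2 at m=16 is -690; so g_{16} = -688.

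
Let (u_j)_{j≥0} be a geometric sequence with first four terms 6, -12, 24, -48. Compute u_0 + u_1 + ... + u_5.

Common ratio r = -2.
u_j = 6·(-2)^(j-0).
S = 6·((-2)^6 - 1)/(-2 - 1) = 6·(64 - 1)/(-3) = -126.

-126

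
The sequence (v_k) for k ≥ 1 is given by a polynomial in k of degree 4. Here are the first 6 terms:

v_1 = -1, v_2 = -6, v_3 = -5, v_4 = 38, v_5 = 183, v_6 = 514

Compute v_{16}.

49694

1st diffs: -5, 1, 43, 145, 331.
2nd diffs: 6, 42, 102, 186.
3rd diffs: 36, 60, 84.
4th diffs: 24, 24 (constant).
Newton forward-difference form: v_k = -1 + (-5)·C(k-1,1) + 6·C(k-1,2) + 36·C(k-1,3) + 24·C(k-1,4).
At k = 16: k-1 = 15, so v_{16} = -1 - 75 + 630 + 16380 + 32760 = 49694.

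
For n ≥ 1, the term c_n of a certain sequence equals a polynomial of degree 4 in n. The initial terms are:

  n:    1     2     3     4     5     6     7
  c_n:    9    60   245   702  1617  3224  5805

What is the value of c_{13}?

1st diffs: 51, 185, 457, 915, 1607, 2581.
2nd diffs: 134, 272, 458, 692, 974.
3rd diffs: 138, 186, 234, 282.
4th diffs: 48, 48, 48 (constant).
Newton forward-difference form: c_n = 9 + 51·C(n-1,1) + 134·C(n-1,2) + 138·C(n-1,3) + 48·C(n-1,4).
At n = 13: n-1 = 12, so c_{13} = 9 + 612 + 8844 + 30360 + 23760 = 63585.

63585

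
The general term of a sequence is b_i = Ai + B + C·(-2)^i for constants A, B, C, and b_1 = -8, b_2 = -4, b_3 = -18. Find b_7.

-146

The three given values yield: A + B - 2C = -8; 2A + B + 4C = -4; 3A + B - 8C = -18.
Subtracting the first from the second: A + 6C = 4.
Subtracting the second from the third: A - 12C = -14.
Solving: C = 1, A = -2, then B = -4.
Hence b_7 = -2·7 + (-4) + 1·(-128) = -146.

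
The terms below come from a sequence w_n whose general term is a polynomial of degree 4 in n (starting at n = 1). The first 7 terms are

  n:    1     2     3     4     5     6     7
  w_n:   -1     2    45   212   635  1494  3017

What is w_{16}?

107984

1st diffs: 3, 43, 167, 423, 859, 1523.
2nd diffs: 40, 124, 256, 436, 664.
3rd diffs: 84, 132, 180, 228.
4th diffs: 48, 48, 48 (constant).
So w_n = 2n^4 - 6n^3 + 6n^2 - 3n.
Evaluating at n = 16 gives w_{16} = 107984.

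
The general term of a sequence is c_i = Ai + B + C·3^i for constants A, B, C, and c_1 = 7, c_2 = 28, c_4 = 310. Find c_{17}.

Write the equations: A + B + 3C = 7; 2A + B + 9C = 28; 4A + B + 81C = 310.
Subtracting the first from the second: A + 6C = 21.
Subtracting the second from the third: 2A + 72C = 282.
Solving: C = 4, A = -3, then B = -2.
So c_i = -3·i + (-2) + 4·3^i; at i=17 this is 516560599.

516560599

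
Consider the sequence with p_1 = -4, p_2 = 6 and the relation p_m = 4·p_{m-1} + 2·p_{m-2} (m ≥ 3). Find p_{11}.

2608896

Iterate the recurrence:
p_3 = 16;  p_4 = 76;  p_5 = 336;  p_6 = 1496;  p_7 = 6656;  p_8 = 29616;  p_9 = 131776;  p_{10} = 586336;  p_{11} = 2608896.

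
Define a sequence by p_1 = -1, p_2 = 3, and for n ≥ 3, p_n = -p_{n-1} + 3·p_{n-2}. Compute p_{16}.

Compute successive terms:
p_3 = -6  p_4 = 15  p_5 = -33  …  p_{13} = -26529  p_{14} = 61107  p_{15} = -140694  p_{16} = 324015.

324015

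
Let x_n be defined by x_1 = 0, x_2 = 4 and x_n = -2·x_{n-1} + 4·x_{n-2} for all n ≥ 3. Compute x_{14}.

3817472

Iterate the recurrence:
x_3 = -8, x_4 = 32, x_5 = -96, …, x_{11} = -112640, x_{12} = 364544, x_{13} = -1179648, x_{14} = 3817472.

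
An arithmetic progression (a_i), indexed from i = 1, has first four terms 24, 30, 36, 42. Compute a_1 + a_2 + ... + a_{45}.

Common difference d = 6.
a_i = 24 + (i - 1)·6.
a_{45} = 288; S = 45·(24 + 288)/2 = 7020.

7020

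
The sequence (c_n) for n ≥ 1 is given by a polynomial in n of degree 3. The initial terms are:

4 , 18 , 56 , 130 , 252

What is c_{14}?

1st diffs: 14, 38, 74, 122.
2nd diffs: 24, 36, 48.
3rd diffs: 12, 12 (constant).
So c_n = 2n^3 + 2.
Evaluating at n = 14 gives c_{14} = 5490.

5490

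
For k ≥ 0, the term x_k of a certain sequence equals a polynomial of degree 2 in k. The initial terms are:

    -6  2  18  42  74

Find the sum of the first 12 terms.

2216

1st diffs: 8, 16, 24, 32.
2nd diffs: 8, 8, 8 (constant).
Newton forward-difference form: x_k = -6 + 8·C(k,1) + 8·C(k,2).
Continuing: …, 114, 162, 218, 282, …, x_{11} = 522.
Summing k = 0..11 (12 terms) gives 2216.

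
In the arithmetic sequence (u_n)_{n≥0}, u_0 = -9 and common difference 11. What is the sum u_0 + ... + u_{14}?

u_n = -9 + (n - 0)·11.
u_{14} = 145; S = 15·(-9 + 145)/2 = 1020.

1020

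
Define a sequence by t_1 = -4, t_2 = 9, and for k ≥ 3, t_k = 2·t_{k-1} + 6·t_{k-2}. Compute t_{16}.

122047872

Iterate the recurrence:
t_3 = -6, t_4 = 42, t_5 = 48, …, t_{13} = 2516736, t_{14} = 9184704, t_{15} = 33469824, t_{16} = 122047872.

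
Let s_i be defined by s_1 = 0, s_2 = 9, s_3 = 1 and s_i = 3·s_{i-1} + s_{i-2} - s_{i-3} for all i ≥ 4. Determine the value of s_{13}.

Applying the relation repeatedly:
s_4 = 12, s_5 = 28, s_6 = 95, s_7 = 301, s_8 = 970, s_9 = 3116, s_{10} = 10017, s_{11} = 32197, s_{12} = 103492, s_{13} = 332656.

332656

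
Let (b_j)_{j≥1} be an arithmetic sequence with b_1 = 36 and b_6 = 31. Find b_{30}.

Common difference d = (31 - 36) / (6 - 1) = -1.
b_j = 36 + (j - 1)·(-1).
b_{30} = 36 + 29·(-1) = 7.

7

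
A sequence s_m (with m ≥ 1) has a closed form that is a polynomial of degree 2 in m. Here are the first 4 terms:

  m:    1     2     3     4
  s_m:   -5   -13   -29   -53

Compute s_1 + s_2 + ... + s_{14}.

-3710

1st diffs: -8, -16, -24.
2nd diffs: -8, -8 (constant).
Newton forward-difference form: s_m = -5 + (-8)·C(m-1,1) + (-8)·C(m-1,2).
Continuing: …, -85, -125, -173, -229, …, s_{14} = -733.
Summing m = 1..14 (14 terms) gives -3710.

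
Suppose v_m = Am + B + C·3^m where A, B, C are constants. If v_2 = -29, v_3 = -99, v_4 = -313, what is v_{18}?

-1549681917

At m = 2, 3, 4: 2A + B + 9C = -29; 3A + B + 27C = -99; 4A + B + 81C = -313.
Subtracting the first from the second: A + 18C = -70.
Subtracting the second from the third: A + 54C = -214.
Solving: C = -4, A = 2, then B = 3.
Hence v_{18} = 2·18 + 3 + (-4)·387420489 = -1549681917.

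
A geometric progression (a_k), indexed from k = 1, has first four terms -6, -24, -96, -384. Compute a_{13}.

-100663296

Common ratio r = 4.
a_k = (-6)·4^(k-1).
a_{13} = (-6)·4^12 = -100663296.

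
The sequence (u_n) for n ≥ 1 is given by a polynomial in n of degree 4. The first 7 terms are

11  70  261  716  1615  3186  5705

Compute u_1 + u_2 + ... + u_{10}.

1st diffs: 59, 191, 455, 899, 1571, 2519.
2nd diffs: 132, 264, 444, 672, 948.
3rd diffs: 132, 180, 228, 276.
4th diffs: 48, 48, 48 (constant).
Newton forward-difference form: u_n = 11 + 59·C(n-1,1) + 132·C(n-1,2) + 132·C(n-1,3) + 48·C(n-1,4).
Continuing: 9496, 14931, 22430.
Summing n = 1..10 (10 terms) gives 58421.

58421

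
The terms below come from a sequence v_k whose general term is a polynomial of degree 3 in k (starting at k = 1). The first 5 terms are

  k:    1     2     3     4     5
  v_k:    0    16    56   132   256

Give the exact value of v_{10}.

1st diffs: 16, 40, 76, 124.
2nd diffs: 24, 36, 48.
3rd diffs: 12, 12 (constant).
Newton forward-difference form: v_k = 16·C(k-1,1) + 24·C(k-1,2) + 12·C(k-1,3).
At k = 10: k-1 = 9, so v_{10} = 144 + 864 + 1008 = 2016.

2016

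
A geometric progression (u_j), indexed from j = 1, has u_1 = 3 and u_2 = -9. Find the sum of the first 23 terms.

Common ratio r = -3.
u_j = 3·(-3)^(j-1).
S = 3·((-3)^23 - 1)/(-3 - 1) = 3·(-94143178827 - 1)/(-4) = 70607384121.

70607384121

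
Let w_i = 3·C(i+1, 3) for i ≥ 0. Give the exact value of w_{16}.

2040

C(17, 3) = 680, so w_{16} = 2040.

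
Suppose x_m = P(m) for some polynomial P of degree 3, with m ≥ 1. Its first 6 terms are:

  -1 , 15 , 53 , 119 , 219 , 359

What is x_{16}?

1st diffs: 16, 38, 66, 100, 140.
2nd diffs: 22, 28, 34, 40.
3rd diffs: 6, 6, 6 (constant).
Newton forward-difference form: x_m = -1 + 16·C(m-1,1) + 22·C(m-1,2) + 6·C(m-1,3).
At m = 16: m-1 = 15, so x_{16} = -1 + 240 + 2310 + 2730 = 5279.

5279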